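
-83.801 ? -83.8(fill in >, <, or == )<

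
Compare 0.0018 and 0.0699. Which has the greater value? 0.0699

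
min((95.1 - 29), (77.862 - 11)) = 66.1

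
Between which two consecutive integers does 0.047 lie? 0 and 1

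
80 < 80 False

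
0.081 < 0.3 True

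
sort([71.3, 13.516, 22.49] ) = [13.516, 22.49, 71.3]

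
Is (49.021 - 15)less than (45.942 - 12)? No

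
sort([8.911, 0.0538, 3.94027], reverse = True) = [8.911, 3.94027, 0.0538]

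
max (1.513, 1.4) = 1.513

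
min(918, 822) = 822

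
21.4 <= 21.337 False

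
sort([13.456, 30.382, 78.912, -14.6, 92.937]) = [-14.6, 13.456, 30.382, 78.912, 92.937]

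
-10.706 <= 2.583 True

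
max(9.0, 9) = 9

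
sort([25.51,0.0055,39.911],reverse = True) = [39.911,25.51,0.0055]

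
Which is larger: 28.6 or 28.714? 28.714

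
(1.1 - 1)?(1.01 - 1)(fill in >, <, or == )>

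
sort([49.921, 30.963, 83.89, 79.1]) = [30.963, 49.921, 79.1, 83.89]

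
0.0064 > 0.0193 False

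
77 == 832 False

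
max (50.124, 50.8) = 50.8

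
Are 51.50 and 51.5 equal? Yes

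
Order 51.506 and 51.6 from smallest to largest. 51.506, 51.6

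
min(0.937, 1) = 0.937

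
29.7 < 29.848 True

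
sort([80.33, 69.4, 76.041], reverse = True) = [80.33, 76.041, 69.4]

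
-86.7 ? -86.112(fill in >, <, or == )<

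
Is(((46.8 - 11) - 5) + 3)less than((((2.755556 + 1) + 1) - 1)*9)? Yes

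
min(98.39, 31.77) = 31.77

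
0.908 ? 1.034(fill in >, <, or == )<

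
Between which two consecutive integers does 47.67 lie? 47 and 48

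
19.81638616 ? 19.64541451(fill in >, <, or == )>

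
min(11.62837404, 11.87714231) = 11.62837404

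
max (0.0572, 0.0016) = 0.0572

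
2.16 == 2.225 False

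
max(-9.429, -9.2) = -9.2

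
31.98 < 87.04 True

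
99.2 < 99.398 True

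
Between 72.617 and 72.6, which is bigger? 72.617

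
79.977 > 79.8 True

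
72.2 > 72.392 False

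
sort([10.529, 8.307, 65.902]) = [8.307, 10.529, 65.902]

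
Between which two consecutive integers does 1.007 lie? 1 and 2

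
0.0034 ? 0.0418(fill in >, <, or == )<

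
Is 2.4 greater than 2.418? No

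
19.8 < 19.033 False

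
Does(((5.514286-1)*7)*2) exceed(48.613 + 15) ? No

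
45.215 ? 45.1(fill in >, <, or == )>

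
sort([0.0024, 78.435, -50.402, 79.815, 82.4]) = [-50.402, 0.0024, 78.435, 79.815, 82.4]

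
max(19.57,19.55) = 19.57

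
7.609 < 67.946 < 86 True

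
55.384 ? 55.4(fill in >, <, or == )<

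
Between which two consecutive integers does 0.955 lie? 0 and 1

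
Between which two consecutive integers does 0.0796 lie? 0 and 1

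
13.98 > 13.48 True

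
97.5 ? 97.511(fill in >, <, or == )<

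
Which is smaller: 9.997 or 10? 9.997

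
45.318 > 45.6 False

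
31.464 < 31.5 True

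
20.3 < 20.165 False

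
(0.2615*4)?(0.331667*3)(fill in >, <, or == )>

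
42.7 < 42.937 True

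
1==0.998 False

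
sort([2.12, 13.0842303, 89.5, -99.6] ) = [-99.6, 2.12, 13.0842303, 89.5]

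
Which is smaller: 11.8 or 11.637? 11.637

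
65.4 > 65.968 False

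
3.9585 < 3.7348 False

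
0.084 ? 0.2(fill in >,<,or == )<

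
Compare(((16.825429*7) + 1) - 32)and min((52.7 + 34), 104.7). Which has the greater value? (((16.825429*7) + 1) - 32)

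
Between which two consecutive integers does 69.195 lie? 69 and 70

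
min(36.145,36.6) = 36.145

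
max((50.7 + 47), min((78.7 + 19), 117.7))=97.7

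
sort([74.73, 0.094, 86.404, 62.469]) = [0.094, 62.469, 74.73, 86.404]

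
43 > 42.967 True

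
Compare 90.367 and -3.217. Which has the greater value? 90.367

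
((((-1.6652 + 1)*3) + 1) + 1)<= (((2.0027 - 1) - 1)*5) True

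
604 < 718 True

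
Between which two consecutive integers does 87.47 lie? 87 and 88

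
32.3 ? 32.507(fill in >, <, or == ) <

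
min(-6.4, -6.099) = -6.4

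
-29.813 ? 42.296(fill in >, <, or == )<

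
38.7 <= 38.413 False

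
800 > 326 True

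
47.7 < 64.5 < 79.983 True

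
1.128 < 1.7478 True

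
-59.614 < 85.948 True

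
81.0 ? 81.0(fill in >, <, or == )==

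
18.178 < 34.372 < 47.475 True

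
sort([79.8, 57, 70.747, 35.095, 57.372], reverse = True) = [79.8, 70.747, 57.372, 57, 35.095]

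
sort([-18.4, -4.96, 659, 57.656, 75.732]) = [-18.4, -4.96, 57.656, 75.732, 659]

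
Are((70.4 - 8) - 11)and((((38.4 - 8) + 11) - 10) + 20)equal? Yes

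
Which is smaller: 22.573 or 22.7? 22.573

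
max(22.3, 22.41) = 22.41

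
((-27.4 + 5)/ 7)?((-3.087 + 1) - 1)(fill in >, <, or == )<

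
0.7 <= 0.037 False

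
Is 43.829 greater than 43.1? Yes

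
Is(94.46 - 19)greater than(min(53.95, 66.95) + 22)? No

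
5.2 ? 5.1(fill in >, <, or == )>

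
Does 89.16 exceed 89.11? Yes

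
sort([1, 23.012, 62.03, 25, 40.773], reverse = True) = [62.03, 40.773, 25, 23.012, 1]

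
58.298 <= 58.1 False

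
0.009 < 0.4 True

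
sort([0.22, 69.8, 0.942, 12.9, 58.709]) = [0.22, 0.942, 12.9, 58.709, 69.8]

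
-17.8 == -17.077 False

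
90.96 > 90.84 True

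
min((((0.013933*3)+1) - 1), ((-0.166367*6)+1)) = 0.001798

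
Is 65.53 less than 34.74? No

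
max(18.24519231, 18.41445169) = 18.41445169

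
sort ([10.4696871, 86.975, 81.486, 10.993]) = [10.4696871, 10.993, 81.486, 86.975]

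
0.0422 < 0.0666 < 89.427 True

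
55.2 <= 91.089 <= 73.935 False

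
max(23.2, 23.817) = 23.817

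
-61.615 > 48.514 False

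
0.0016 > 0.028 False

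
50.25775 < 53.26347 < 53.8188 True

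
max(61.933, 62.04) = 62.04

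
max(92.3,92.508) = 92.508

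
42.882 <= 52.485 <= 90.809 True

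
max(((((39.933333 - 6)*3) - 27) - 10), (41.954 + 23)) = 64.954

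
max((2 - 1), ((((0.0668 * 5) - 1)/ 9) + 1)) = 1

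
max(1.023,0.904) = 1.023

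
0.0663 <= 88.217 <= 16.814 False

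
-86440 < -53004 True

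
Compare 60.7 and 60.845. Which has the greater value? 60.845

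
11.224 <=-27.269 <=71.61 False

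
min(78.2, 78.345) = 78.2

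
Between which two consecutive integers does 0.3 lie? 0 and 1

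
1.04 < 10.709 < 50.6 True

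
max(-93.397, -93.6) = -93.397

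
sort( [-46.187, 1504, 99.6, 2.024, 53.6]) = [-46.187, 2.024, 53.6, 99.6, 1504]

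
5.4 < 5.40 False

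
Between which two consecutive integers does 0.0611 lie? 0 and 1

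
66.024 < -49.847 False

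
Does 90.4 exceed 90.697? No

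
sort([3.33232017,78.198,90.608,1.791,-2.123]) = [-2.123,1.791,3.33232017,78.198,90.608]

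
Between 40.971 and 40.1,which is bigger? 40.971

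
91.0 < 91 False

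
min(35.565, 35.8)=35.565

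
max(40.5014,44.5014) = 44.5014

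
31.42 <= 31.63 True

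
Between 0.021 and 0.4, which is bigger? 0.4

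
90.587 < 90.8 True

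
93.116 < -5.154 False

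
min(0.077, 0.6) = 0.077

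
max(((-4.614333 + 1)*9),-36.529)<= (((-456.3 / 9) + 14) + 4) False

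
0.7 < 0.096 False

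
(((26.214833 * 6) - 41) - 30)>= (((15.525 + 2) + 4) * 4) True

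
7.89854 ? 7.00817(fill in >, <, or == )>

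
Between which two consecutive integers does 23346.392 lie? 23346 and 23347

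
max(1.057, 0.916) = 1.057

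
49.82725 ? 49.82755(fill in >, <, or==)<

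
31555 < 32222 True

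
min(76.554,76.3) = 76.3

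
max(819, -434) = 819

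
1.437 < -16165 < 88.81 False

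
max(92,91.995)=92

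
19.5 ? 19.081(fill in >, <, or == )>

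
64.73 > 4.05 True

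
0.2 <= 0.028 False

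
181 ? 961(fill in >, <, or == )<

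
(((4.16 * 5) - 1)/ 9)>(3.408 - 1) False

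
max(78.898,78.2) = 78.898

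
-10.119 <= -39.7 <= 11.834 False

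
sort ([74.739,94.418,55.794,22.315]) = [22.315,55.794,74.739,94.418]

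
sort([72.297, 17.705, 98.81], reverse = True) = [98.81, 72.297, 17.705]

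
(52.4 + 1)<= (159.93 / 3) False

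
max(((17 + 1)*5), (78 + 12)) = 90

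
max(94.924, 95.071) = 95.071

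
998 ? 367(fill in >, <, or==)>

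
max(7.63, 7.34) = 7.63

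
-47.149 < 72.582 True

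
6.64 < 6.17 False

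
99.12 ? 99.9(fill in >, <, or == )<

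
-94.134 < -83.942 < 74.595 True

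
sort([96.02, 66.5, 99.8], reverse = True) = [99.8, 96.02, 66.5]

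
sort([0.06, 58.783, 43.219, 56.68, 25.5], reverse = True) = [58.783, 56.68, 43.219, 25.5, 0.06]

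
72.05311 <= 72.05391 True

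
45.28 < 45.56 True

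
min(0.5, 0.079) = 0.079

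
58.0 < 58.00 False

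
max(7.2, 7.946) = 7.946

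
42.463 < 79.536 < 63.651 False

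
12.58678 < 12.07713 False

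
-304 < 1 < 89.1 True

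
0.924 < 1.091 True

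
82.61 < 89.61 True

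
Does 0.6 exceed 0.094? Yes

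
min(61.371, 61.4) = 61.371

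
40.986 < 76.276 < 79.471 True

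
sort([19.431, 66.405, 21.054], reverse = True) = [66.405, 21.054, 19.431]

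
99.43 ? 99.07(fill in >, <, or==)>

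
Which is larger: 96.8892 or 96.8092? 96.8892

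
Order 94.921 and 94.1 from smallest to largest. 94.1, 94.921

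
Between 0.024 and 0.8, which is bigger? 0.8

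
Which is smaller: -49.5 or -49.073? -49.5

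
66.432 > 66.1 True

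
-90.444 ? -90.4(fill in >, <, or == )<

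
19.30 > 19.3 False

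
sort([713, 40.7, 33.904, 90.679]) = [33.904, 40.7, 90.679, 713]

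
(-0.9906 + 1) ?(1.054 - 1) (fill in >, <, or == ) <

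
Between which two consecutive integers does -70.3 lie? -71 and -70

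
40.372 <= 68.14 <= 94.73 True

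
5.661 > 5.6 True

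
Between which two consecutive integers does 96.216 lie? 96 and 97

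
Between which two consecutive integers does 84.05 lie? 84 and 85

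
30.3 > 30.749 False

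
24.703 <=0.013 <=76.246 False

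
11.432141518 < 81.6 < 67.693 False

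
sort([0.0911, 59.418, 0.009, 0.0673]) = [0.009, 0.0673, 0.0911, 59.418]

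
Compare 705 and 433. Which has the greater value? 705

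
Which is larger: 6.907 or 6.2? 6.907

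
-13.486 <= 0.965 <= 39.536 True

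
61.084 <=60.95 False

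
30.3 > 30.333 False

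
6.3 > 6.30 False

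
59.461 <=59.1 False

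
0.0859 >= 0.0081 True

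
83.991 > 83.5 True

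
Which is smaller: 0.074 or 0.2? 0.074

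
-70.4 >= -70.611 True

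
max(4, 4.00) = 4.00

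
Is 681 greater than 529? Yes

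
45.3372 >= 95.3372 False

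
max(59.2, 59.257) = 59.257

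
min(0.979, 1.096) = 0.979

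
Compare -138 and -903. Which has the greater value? -138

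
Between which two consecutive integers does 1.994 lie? 1 and 2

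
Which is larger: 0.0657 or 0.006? 0.0657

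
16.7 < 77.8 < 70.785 False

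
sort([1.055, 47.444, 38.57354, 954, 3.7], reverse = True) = [954, 47.444, 38.57354, 3.7, 1.055]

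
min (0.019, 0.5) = 0.019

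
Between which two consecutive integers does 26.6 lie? 26 and 27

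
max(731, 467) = 731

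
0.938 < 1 True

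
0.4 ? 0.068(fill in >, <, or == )>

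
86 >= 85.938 True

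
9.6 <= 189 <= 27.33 False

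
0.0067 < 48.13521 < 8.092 False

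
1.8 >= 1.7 True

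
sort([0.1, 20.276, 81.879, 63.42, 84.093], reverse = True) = [84.093, 81.879, 63.42, 20.276, 0.1]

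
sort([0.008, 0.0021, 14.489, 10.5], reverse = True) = [14.489, 10.5, 0.008, 0.0021]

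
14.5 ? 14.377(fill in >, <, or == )>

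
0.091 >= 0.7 False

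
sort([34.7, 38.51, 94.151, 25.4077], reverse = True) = [94.151, 38.51, 34.7, 25.4077]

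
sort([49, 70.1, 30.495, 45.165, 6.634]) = [6.634, 30.495, 45.165, 49, 70.1]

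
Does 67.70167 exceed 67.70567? No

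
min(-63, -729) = -729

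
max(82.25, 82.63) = 82.63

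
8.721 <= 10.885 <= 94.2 True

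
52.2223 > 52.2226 False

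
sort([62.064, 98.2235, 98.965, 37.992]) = [37.992, 62.064, 98.2235, 98.965]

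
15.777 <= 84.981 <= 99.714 True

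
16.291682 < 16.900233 True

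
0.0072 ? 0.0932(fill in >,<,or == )<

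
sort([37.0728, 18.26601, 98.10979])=[18.26601, 37.0728, 98.10979]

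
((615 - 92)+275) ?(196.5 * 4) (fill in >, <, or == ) >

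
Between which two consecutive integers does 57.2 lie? 57 and 58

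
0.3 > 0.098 True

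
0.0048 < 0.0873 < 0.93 True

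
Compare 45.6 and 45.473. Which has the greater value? 45.6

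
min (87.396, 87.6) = 87.396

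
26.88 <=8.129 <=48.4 False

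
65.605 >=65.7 False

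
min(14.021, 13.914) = 13.914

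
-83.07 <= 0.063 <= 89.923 True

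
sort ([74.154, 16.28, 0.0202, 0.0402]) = [0.0202, 0.0402, 16.28, 74.154]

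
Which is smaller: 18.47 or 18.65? 18.47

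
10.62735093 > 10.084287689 True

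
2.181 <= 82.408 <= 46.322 False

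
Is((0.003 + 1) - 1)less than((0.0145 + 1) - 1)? Yes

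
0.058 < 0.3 True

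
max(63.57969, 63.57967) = 63.57969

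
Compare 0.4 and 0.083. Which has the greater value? 0.4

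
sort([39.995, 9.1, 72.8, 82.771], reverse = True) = [82.771, 72.8, 39.995, 9.1]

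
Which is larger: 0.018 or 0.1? 0.1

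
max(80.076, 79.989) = 80.076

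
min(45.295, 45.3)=45.295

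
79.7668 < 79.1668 False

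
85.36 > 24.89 True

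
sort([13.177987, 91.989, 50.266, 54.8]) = [13.177987, 50.266, 54.8, 91.989]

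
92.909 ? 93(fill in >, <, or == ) <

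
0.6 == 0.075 False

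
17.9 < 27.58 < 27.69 True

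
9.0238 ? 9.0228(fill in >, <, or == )>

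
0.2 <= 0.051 False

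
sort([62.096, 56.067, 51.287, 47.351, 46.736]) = [46.736, 47.351, 51.287, 56.067, 62.096]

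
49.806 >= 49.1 True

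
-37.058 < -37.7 False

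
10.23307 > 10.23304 True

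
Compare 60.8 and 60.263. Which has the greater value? 60.8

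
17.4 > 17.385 True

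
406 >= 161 True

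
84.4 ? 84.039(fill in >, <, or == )>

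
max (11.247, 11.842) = 11.842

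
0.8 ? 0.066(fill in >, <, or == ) >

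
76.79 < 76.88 True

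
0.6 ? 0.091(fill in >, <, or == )>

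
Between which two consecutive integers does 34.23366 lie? 34 and 35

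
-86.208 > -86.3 True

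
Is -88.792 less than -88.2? Yes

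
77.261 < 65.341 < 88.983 False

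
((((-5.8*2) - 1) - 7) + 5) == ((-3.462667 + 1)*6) False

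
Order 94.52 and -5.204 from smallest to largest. -5.204, 94.52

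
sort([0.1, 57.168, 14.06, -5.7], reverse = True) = [57.168, 14.06, 0.1, -5.7]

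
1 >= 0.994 True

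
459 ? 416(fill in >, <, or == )>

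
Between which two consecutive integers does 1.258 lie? 1 and 2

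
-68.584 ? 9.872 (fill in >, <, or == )<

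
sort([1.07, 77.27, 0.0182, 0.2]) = [0.0182, 0.2, 1.07, 77.27]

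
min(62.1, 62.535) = 62.1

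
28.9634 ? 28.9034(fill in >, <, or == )>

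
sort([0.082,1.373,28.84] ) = [0.082,1.373,28.84]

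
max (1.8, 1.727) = 1.8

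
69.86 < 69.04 False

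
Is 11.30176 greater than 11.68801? No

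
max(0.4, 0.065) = 0.4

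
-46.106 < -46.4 False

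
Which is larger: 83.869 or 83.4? 83.869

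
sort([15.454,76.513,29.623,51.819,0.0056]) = [0.0056,15.454,29.623,51.819,76.513]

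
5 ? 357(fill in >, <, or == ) <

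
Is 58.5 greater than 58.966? No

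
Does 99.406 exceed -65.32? Yes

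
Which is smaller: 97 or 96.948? 96.948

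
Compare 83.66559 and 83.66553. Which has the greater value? 83.66559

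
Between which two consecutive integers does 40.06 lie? 40 and 41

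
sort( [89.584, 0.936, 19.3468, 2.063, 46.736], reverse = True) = [89.584, 46.736, 19.3468, 2.063, 0.936]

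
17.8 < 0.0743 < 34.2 False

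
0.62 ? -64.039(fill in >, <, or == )>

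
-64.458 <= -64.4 True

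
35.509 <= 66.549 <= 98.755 True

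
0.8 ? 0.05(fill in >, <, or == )>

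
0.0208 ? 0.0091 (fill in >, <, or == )>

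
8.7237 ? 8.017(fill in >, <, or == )>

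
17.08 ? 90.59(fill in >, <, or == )<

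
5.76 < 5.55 False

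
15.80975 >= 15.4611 True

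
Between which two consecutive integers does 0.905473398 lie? 0 and 1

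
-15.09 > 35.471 False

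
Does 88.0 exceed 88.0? No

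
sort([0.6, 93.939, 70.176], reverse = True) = [93.939, 70.176, 0.6]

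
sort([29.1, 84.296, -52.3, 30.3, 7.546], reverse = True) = [84.296, 30.3, 29.1, 7.546, -52.3]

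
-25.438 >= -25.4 False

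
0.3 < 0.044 False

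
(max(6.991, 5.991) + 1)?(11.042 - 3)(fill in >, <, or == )<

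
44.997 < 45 True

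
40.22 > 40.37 False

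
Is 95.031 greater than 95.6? No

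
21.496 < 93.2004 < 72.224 False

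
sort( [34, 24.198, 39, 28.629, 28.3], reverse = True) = [39, 34, 28.629, 28.3, 24.198]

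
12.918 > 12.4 True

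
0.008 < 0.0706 True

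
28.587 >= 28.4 True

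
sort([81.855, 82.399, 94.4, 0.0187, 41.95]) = [0.0187, 41.95, 81.855, 82.399, 94.4]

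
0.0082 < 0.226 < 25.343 True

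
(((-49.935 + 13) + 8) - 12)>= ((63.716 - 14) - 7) False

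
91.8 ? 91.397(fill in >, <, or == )>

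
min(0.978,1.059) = 0.978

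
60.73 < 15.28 False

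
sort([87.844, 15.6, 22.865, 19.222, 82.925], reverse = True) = [87.844, 82.925, 22.865, 19.222, 15.6]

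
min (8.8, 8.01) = 8.01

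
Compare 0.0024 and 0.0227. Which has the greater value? 0.0227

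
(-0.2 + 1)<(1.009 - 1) False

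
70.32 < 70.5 True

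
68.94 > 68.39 True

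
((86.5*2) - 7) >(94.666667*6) False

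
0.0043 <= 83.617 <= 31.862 False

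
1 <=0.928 False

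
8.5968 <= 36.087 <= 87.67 True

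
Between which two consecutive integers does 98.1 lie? 98 and 99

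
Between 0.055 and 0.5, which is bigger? 0.5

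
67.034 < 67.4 True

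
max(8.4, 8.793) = 8.793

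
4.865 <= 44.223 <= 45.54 True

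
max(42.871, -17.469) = 42.871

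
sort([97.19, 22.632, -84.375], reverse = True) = [97.19, 22.632, -84.375]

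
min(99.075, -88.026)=-88.026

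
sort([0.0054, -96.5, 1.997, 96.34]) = [-96.5, 0.0054, 1.997, 96.34]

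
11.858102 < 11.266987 False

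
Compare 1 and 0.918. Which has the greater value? 1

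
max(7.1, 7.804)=7.804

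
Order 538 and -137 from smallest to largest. -137, 538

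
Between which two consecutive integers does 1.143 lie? 1 and 2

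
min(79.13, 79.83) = 79.13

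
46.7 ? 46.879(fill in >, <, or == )<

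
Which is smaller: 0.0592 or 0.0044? 0.0044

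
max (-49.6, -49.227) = -49.227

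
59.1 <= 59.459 True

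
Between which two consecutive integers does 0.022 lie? 0 and 1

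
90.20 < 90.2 False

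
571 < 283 False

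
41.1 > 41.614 False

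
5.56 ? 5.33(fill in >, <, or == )>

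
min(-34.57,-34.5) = -34.57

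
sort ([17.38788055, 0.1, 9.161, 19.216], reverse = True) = [19.216, 17.38788055, 9.161, 0.1]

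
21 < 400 True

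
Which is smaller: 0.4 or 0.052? 0.052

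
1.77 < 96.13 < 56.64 False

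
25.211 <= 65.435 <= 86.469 True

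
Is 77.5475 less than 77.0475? No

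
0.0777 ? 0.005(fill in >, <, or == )>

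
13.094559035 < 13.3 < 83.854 True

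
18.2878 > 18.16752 True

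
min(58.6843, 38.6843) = 38.6843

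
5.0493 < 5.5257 True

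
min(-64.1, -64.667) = -64.667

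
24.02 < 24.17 True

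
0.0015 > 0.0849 False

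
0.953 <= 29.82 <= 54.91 True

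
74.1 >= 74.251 False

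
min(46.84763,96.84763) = 46.84763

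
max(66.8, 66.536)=66.8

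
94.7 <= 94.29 False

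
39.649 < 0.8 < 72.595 False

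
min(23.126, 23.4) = 23.126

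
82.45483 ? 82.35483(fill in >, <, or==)>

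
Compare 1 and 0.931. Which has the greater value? 1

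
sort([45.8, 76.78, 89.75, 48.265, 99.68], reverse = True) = [99.68, 89.75, 76.78, 48.265, 45.8]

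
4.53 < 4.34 False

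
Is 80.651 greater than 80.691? No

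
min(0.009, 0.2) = 0.009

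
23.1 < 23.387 True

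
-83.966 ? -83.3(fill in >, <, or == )<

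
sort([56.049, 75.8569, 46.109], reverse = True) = [75.8569, 56.049, 46.109]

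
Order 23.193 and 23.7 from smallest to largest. 23.193, 23.7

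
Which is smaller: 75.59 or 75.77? 75.59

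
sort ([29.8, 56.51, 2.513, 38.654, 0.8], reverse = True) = [56.51, 38.654, 29.8, 2.513, 0.8]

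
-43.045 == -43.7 False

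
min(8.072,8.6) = 8.072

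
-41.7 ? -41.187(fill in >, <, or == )<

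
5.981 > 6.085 False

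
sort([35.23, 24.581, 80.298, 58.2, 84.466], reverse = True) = [84.466, 80.298, 58.2, 35.23, 24.581]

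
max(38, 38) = 38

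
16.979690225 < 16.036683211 False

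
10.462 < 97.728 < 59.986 False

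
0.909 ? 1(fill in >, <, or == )<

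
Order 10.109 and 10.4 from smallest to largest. 10.109, 10.4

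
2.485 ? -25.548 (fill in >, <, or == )>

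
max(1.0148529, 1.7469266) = 1.7469266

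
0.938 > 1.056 False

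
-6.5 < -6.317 True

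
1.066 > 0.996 True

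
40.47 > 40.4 True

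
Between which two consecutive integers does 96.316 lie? 96 and 97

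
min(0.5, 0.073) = 0.073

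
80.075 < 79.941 False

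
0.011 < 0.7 True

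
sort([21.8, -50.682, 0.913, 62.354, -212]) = [-212, -50.682, 0.913, 21.8, 62.354]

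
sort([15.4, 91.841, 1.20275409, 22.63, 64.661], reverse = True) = [91.841, 64.661, 22.63, 15.4, 1.20275409]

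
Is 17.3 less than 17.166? No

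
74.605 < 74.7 True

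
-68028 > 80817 False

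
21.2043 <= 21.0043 False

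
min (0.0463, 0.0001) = 0.0001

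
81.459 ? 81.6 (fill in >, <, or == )<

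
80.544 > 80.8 False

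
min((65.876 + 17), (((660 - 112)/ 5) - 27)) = 82.6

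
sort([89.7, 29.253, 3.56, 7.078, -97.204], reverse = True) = [89.7, 29.253, 7.078, 3.56, -97.204]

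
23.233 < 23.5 True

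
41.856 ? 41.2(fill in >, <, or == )>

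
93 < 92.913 False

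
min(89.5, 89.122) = 89.122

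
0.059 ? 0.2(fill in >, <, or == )<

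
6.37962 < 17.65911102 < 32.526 True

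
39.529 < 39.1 False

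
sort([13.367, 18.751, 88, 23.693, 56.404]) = [13.367, 18.751, 23.693, 56.404, 88]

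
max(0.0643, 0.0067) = 0.0643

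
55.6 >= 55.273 True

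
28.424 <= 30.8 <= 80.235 True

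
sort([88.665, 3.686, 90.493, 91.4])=[3.686, 88.665, 90.493, 91.4]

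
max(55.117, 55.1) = 55.117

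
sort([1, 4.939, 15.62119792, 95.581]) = [1, 4.939, 15.62119792, 95.581]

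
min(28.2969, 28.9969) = 28.2969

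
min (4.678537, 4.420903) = 4.420903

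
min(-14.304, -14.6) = -14.6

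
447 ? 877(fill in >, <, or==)<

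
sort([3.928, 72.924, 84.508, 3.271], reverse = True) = [84.508, 72.924, 3.928, 3.271]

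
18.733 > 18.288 True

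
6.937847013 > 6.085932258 True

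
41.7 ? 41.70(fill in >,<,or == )==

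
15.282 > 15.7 False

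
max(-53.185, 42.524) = 42.524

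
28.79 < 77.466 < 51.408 False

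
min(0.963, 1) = 0.963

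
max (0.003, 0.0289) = 0.0289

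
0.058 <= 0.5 True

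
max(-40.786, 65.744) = 65.744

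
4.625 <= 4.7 True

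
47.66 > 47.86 False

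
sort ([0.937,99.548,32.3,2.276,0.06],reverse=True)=[99.548,32.3,2.276,0.937,0.06]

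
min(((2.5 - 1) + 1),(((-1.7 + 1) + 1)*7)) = 2.1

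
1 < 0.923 False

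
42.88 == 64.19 False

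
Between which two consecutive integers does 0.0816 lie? 0 and 1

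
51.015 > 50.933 True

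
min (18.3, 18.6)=18.3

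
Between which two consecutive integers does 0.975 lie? 0 and 1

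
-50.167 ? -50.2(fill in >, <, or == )>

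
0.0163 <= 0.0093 False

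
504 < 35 False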